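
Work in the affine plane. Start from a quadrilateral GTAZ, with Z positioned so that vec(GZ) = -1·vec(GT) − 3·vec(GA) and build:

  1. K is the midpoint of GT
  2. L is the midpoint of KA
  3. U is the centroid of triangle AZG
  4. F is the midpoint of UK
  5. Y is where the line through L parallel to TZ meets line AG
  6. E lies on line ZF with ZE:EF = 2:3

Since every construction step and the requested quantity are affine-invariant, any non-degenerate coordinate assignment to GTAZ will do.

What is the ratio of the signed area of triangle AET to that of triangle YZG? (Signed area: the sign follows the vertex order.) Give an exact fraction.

[AET]:[YZG] = 28

Work in coordinates with G = (0, 0), T = (1, 0), A = (0, 1), Z = (-1, -3).
1. K is the midpoint of GT ⇒ K = (1/2, 0)
2. L is the midpoint of KA ⇒ L = (1/4, 1/2)
3. U is the centroid of triangle AZG ⇒ U = (-1/3, -2/3)
4. F is the midpoint of UK ⇒ F = (1/12, -1/3)
5. Y is where the line through L parallel to TZ meets line AG ⇒ Y = (0, 1/8)
6. E lies on line ZF with ZE:EF = 2:3 ⇒ E = (-17/30, -29/15)
2·[AET] = 7/2, 2·[YZG] = 1/8
[AET]:[YZG] = 7/2:1/8 = 28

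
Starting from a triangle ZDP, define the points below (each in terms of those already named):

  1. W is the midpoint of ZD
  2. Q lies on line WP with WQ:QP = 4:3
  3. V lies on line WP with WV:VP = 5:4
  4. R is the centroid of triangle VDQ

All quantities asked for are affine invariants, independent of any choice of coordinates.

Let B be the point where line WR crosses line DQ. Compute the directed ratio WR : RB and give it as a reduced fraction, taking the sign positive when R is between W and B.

WR:RB = 107

Choose coordinates Z = (0, 0), D = (1, 0), P = (0, 1).
1. W is the midpoint of ZD ⇒ W = (1/2, 0)
2. Q lies on line WP with WQ:QP = 4:3 ⇒ Q = (3/14, 4/7)
3. V lies on line WP with WV:VP = 5:4 ⇒ V = (2/9, 5/9)
4. R is the centroid of triangle VDQ ⇒ R = (181/378, 71/189)
line WR meets DQ at B = (717/1498, 284/749)
R = W + t·(B−W) with t = 107/108, so WR:RB = 107/108:1/108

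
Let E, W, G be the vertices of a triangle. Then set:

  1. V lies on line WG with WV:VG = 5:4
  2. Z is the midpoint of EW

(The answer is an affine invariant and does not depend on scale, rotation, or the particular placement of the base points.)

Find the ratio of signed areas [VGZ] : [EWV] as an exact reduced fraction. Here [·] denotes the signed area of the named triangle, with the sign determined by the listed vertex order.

[VGZ]:[EWV] = 2/5

Choose coordinates E = (0, 0), W = (1, 0), G = (0, 1).
1. V lies on line WG with WV:VG = 5:4 ⇒ V = (4/9, 5/9)
2. Z is the midpoint of EW ⇒ Z = (1/2, 0)
2·[VGZ] = 2/9, 2·[EWV] = 5/9
[VGZ]:[EWV] = 2/9:5/9 = 2/5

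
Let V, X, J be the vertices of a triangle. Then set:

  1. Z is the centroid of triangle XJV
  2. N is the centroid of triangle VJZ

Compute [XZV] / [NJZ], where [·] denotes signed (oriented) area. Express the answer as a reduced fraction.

Set V = (0, 0), X = (1, 0), J = (0, 1); any affine frame gives the same invariant.
1. Z is the centroid of triangle XJV ⇒ Z = (1/3, 1/3)
2. N is the centroid of triangle VJZ ⇒ N = (1/9, 4/9)
2·[XZV] = 1/3, 2·[NJZ] = -1/9
[XZV]:[NJZ] = 1/3:-1/9 = -3

[XZV]:[NJZ] = -3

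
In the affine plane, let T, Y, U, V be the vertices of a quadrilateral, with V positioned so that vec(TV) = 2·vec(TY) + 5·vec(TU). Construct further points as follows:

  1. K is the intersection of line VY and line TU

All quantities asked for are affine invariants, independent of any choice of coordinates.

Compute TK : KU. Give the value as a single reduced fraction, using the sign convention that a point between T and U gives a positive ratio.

Assign T = (0, 0), Y = (1, 0), U = (0, 1), V = (2, 5) — the answer is frame-independent, so this choice is without loss of generality.
1. K is the intersection of line VY and line TU ⇒ K = (0, -5)
K = T + t·(U−T) with t = -5, so TK:KU = t:(1−t) = -5:6

TK:KU = -5/6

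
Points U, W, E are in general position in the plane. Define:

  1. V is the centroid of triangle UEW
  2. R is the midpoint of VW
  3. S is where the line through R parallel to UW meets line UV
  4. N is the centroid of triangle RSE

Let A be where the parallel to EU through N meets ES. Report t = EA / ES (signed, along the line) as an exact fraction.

Assign U = (0, 0), W = (1, 0), E = (0, 1) — the answer is frame-independent, so this choice is without loss of generality.
1. V is the centroid of triangle UEW ⇒ V = (1/3, 1/3)
2. R is the midpoint of VW ⇒ R = (2/3, 1/6)
3. S is where the line through R parallel to UW meets line UV ⇒ S = (1/6, 1/6)
4. N is the centroid of triangle RSE ⇒ N = (5/18, 4/9)
through N parallel to EU: direction (0, -1); meets ES at A = (5/18, -7/18)
A = E + t·(S−E) with t = 5/3

t = 5/3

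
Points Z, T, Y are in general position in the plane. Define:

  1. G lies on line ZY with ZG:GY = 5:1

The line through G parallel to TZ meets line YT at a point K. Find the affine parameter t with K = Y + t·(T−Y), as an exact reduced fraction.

t = 1/6

Choose coordinates Z = (0, 0), T = (1, 0), Y = (0, 1).
1. G lies on line ZY with ZG:GY = 5:1 ⇒ G = (0, 5/6)
through G parallel to TZ: direction (-1, 0); meets YT at K = (1/6, 5/6)
K = Y + t·(T−Y) with t = 1/6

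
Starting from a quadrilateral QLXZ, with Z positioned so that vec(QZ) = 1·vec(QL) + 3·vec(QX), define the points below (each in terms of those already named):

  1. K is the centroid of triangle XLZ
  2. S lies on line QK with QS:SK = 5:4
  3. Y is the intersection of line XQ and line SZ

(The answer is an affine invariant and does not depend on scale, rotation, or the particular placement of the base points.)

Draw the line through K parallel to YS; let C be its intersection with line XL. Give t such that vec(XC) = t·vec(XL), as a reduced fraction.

Assign Q = (0, 0), L = (1, 0), X = (0, 1), Z = (1, 3) — the answer is frame-independent, so this choice is without loss of generality.
1. K is the centroid of triangle XLZ ⇒ K = (2/3, 4/3)
2. S lies on line QK with QS:SK = 5:4 ⇒ S = (10/27, 20/27)
3. Y is the intersection of line XQ and line SZ ⇒ Y = (0, -10/17)
through K parallel to YS: direction (10/27, 610/459); meets XL at C = (35/78, 43/78)
C = X + t·(L−X) with t = 35/78

t = 35/78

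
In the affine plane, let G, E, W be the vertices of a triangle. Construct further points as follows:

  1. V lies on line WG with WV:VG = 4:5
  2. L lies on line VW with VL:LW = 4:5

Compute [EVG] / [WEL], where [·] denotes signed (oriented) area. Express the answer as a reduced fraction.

Set G = (0, 0), E = (1, 0), W = (0, 1); any affine frame gives the same invariant.
1. V lies on line WG with WV:VG = 4:5 ⇒ V = (0, 5/9)
2. L lies on line VW with VL:LW = 4:5 ⇒ L = (0, 61/81)
2·[EVG] = 5/9, 2·[WEL] = -20/81
[EVG]:[WEL] = 5/9:-20/81 = -9/4

[EVG]:[WEL] = -9/4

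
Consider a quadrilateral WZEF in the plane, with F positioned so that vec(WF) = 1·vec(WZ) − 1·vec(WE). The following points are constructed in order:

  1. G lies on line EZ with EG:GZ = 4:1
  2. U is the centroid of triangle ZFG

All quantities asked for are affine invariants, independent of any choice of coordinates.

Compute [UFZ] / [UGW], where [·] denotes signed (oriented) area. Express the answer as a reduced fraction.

[UFZ]:[UGW] = 1/6

Choose coordinates W = (0, 0), Z = (1, 0), E = (0, 1), F = (1, -1).
1. G lies on line EZ with EG:GZ = 4:1 ⇒ G = (4/5, 1/5)
2. U is the centroid of triangle ZFG ⇒ U = (14/15, -4/15)
2·[UFZ] = 1/15, 2·[UGW] = 2/5
[UFZ]:[UGW] = 1/15:2/5 = 1/6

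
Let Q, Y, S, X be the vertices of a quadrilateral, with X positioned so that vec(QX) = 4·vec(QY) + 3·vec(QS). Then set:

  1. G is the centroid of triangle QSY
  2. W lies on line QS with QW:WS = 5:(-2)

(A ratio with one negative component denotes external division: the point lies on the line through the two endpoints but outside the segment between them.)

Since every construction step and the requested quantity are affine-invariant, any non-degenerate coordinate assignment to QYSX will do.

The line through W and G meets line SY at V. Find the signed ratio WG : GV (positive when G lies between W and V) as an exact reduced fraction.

WG:GV = -3

Choose coordinates Q = (0, 0), Y = (1, 0), S = (0, 1), X = (4, 3).
1. G is the centroid of triangle QSY ⇒ G = (1/3, 1/3)
2. W lies on line QS with QW:WS = 5:(-2) ⇒ W = (0, 5/3)
line WG meets SY at V = (2/9, 7/9)
G = W + t·(V−W) with t = 3/2, so WG:GV = 3/2:-1/2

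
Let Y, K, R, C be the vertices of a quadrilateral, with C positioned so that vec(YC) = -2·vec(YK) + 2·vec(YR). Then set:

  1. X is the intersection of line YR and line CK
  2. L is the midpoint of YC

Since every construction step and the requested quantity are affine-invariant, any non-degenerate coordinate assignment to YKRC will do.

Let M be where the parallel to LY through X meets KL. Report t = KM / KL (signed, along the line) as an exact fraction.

t = 1/3

Work in coordinates with Y = (0, 0), K = (1, 0), R = (0, 1), C = (-2, 2).
1. X is the intersection of line YR and line CK ⇒ X = (0, 2/3)
2. L is the midpoint of YC ⇒ L = (-1, 1)
through X parallel to LY: direction (1, -1); meets KL at M = (1/3, 1/3)
M = K + t·(L−K) with t = 1/3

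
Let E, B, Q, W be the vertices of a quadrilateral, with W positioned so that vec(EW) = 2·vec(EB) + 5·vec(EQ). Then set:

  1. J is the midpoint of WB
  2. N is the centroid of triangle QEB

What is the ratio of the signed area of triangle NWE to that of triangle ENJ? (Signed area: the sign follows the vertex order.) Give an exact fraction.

Choose coordinates E = (0, 0), B = (1, 0), Q = (0, 1), W = (2, 5).
1. J is the midpoint of WB ⇒ J = (3/2, 5/2)
2. N is the centroid of triangle QEB ⇒ N = (1/3, 1/3)
2·[NWE] = 1, 2·[ENJ] = 1/3
[NWE]:[ENJ] = 1:1/3 = 3

[NWE]:[ENJ] = 3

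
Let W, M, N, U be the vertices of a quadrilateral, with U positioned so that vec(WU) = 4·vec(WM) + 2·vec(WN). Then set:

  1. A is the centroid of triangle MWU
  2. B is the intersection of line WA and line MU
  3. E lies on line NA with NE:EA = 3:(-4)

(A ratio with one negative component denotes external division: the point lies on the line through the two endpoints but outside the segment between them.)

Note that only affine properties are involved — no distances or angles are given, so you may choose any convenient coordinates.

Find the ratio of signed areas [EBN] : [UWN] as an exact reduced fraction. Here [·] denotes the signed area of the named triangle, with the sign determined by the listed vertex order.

Choose coordinates W = (0, 0), M = (1, 0), N = (0, 1), U = (4, 2).
1. A is the centroid of triangle MWU ⇒ A = (5/3, 2/3)
2. B is the intersection of line WA and line MU ⇒ B = (5/2, 1)
3. E lies on line NA with NE:EA = 3:(-4) ⇒ E = (-5, 2)
2·[EBN] = -5/2, 2·[UWN] = -4
[EBN]:[UWN] = -5/2:-4 = 5/8

[EBN]:[UWN] = 5/8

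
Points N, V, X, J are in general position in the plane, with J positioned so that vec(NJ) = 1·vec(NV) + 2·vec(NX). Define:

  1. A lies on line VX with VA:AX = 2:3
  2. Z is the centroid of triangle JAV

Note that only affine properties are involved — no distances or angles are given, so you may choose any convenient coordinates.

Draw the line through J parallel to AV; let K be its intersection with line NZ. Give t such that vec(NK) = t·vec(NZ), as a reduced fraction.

t = 9/5

Assign N = (0, 0), V = (1, 0), X = (0, 1), J = (1, 2) — the answer is frame-independent, so this choice is without loss of generality.
1. A lies on line VX with VA:AX = 2:3 ⇒ A = (3/5, 2/5)
2. Z is the centroid of triangle JAV ⇒ Z = (13/15, 4/5)
through J parallel to AV: direction (2/5, -2/5); meets NZ at K = (39/25, 36/25)
K = N + t·(Z−N) with t = 9/5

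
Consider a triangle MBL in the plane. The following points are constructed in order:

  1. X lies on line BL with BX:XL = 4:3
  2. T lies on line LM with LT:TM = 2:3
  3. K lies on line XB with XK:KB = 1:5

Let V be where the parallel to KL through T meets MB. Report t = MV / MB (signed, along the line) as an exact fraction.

Choose coordinates M = (0, 0), B = (1, 0), L = (0, 1).
1. X lies on line BL with BX:XL = 4:3 ⇒ X = (3/7, 4/7)
2. T lies on line LM with LT:TM = 2:3 ⇒ T = (0, 3/5)
3. K lies on line XB with XK:KB = 1:5 ⇒ K = (11/21, 10/21)
through T parallel to KL: direction (-11/21, 11/21); meets MB at V = (3/5, 0)
V = M + t·(B−M) with t = 3/5

t = 3/5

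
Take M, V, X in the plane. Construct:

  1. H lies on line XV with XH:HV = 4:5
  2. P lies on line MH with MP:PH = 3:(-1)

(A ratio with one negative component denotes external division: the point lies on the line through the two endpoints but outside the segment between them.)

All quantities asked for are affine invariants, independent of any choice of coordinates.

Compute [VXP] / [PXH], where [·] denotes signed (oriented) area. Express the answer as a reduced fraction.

Work in coordinates with M = (0, 0), V = (1, 0), X = (0, 1).
1. H lies on line XV with XH:HV = 4:5 ⇒ H = (4/9, 5/9)
2. P lies on line MH with MP:PH = 3:(-1) ⇒ P = (2/3, 5/6)
2·[VXP] = -1/2, 2·[PXH] = 2/9
[VXP]:[PXH] = -1/2:2/9 = -9/4

[VXP]:[PXH] = -9/4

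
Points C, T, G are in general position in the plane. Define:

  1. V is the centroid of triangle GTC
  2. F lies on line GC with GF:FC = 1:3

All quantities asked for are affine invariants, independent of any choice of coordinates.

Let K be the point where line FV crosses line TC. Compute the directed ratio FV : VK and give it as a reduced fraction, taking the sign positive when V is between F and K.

FV:VK = 5/4

Set C = (0, 0), T = (1, 0), G = (0, 1); any affine frame gives the same invariant.
1. V is the centroid of triangle GTC ⇒ V = (1/3, 1/3)
2. F lies on line GC with GF:FC = 1:3 ⇒ F = (0, 3/4)
line FV meets TC at K = (3/5, 0)
V = F + t·(K−F) with t = 5/9, so FV:VK = 5/9:4/9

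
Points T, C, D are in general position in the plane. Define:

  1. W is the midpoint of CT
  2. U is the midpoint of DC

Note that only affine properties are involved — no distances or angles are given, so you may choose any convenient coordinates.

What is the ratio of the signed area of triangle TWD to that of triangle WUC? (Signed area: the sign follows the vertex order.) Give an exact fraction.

Set T = (0, 0), C = (1, 0), D = (0, 1); any affine frame gives the same invariant.
1. W is the midpoint of CT ⇒ W = (1/2, 0)
2. U is the midpoint of DC ⇒ U = (1/2, 1/2)
2·[TWD] = 1/2, 2·[WUC] = -1/4
[TWD]:[WUC] = 1/2:-1/4 = -2

[TWD]:[WUC] = -2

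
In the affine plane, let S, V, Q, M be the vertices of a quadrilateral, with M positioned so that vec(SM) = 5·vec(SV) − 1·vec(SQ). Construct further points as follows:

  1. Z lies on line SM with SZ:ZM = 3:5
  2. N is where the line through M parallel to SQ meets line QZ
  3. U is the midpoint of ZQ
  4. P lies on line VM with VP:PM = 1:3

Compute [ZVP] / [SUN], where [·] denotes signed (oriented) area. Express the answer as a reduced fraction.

[ZVP]:[SUN] = 1/26

Assign S = (0, 0), V = (1, 0), Q = (0, 1), M = (5, -1) — the answer is frame-independent, so this choice is without loss of generality.
1. Z lies on line SM with SZ:ZM = 3:5 ⇒ Z = (15/8, -3/8)
2. N is where the line through M parallel to SQ meets line QZ ⇒ N = (5, -8/3)
3. U is the midpoint of ZQ ⇒ U = (15/16, 5/16)
4. P lies on line VM with VP:PM = 1:3 ⇒ P = (2, -1/4)
2·[ZVP] = -5/32, 2·[SUN] = -65/16
[ZVP]:[SUN] = -5/32:-65/16 = 1/26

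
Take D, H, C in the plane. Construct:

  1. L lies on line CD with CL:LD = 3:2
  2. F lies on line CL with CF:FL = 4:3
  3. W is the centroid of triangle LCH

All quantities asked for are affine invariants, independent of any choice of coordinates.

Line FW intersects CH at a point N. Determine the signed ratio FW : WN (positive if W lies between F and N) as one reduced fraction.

FW:WN = 5/7

Set D = (0, 0), H = (1, 0), C = (0, 1); any affine frame gives the same invariant.
1. L lies on line CD with CL:LD = 3:2 ⇒ L = (0, 2/5)
2. F lies on line CL with CF:FL = 4:3 ⇒ F = (0, 23/35)
3. W is the centroid of triangle LCH ⇒ W = (1/3, 7/15)
line FW meets CH at N = (4/5, 1/5)
W = F + t·(N−F) with t = 5/12, so FW:WN = 5/12:7/12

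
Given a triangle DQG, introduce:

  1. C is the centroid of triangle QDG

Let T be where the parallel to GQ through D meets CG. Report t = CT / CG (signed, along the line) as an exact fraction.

Choose coordinates D = (0, 0), Q = (1, 0), G = (0, 1).
1. C is the centroid of triangle QDG ⇒ C = (1/3, 1/3)
through D parallel to GQ: direction (1, -1); meets CG at T = (1, -1)
T = C + t·(G−C) with t = -2

t = -2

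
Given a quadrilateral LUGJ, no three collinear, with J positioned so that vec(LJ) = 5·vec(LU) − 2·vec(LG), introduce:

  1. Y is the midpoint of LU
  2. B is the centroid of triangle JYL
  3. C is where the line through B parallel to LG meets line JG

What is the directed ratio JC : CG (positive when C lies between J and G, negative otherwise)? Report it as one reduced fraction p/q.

JC:CG = 19/11

Work in coordinates with L = (0, 0), U = (1, 0), G = (0, 1), J = (5, -2).
1. Y is the midpoint of LU ⇒ Y = (1/2, 0)
2. B is the centroid of triangle JYL ⇒ B = (11/6, -2/3)
3. C is where the line through B parallel to LG meets line JG ⇒ C = (11/6, -1/10)
C = J + t·(G−J) with t = 19/30, so JC:CG = t:(1−t) = 19/30:11/30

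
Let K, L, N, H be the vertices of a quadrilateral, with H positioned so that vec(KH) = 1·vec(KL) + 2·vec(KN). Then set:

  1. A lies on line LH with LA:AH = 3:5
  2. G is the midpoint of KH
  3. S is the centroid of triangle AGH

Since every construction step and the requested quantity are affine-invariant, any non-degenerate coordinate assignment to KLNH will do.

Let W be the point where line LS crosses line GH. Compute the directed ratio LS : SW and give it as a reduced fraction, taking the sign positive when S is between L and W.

LS:SW = 19/5

Work in coordinates with K = (0, 0), L = (1, 0), N = (0, 1), H = (1, 2).
1. A lies on line LH with LA:AH = 3:5 ⇒ A = (1, 3/4)
2. G is the midpoint of KH ⇒ G = (1/2, 1)
3. S is the centroid of triangle AGH ⇒ S = (5/6, 5/4)
line LS meets GH at W = (15/19, 30/19)
S = L + t·(W−L) with t = 19/24, so LS:SW = 19/24:5/24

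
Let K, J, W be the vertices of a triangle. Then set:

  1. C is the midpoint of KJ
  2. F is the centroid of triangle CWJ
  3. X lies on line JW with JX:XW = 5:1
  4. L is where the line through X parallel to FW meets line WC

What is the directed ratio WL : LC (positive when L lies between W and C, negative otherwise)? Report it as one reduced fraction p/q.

Work in coordinates with K = (0, 0), J = (1, 0), W = (0, 1).
1. C is the midpoint of KJ ⇒ C = (1/2, 0)
2. F is the centroid of triangle CWJ ⇒ F = (1/2, 1/3)
3. X lies on line JW with JX:XW = 5:1 ⇒ X = (1/6, 5/6)
4. L is where the line through X parallel to FW meets line WC ⇒ L = (-1/12, 7/6)
L = W + t·(C−W) with t = -1/6, so WL:LC = t:(1−t) = -1/6:7/6

WL:LC = -1/7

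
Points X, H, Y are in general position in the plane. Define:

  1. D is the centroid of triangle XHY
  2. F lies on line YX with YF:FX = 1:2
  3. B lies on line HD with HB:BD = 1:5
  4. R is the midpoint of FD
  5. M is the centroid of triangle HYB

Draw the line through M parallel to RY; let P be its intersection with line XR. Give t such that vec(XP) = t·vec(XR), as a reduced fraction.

Set X = (0, 0), H = (1, 0), Y = (0, 1); any affine frame gives the same invariant.
1. D is the centroid of triangle XHY ⇒ D = (1/3, 1/3)
2. F lies on line YX with YF:FX = 1:2 ⇒ F = (0, 2/3)
3. B lies on line HD with HB:BD = 1:5 ⇒ B = (8/9, 1/18)
4. R is the midpoint of FD ⇒ R = (1/6, 1/2)
5. M is the centroid of triangle HYB ⇒ M = (17/27, 19/54)
through M parallel to RY: direction (-1/6, 1/2); meets XR at P = (121/324, 121/108)
P = X + t·(R−X) with t = 121/54

t = 121/54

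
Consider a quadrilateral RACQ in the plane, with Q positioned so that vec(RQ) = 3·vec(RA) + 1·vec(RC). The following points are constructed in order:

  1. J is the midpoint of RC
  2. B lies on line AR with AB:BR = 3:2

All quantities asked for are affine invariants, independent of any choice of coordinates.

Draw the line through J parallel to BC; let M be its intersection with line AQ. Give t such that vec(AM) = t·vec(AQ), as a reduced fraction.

t = -1/3

Work in coordinates with R = (0, 0), A = (1, 0), C = (0, 1), Q = (3, 1).
1. J is the midpoint of RC ⇒ J = (0, 1/2)
2. B lies on line AR with AB:BR = 3:2 ⇒ B = (2/5, 0)
through J parallel to BC: direction (-2/5, 1); meets AQ at M = (1/3, -1/3)
M = A + t·(Q−A) with t = -1/3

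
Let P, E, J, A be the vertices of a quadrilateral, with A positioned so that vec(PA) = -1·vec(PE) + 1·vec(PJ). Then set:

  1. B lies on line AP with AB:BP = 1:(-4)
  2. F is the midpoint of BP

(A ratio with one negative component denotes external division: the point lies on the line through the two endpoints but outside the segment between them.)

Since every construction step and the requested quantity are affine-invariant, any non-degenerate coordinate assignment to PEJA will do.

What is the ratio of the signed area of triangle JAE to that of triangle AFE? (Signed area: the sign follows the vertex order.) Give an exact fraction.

Choose coordinates P = (0, 0), E = (1, 0), J = (0, 1), A = (-1, 1).
1. B lies on line AP with AB:BP = 1:(-4) ⇒ B = (-4/3, 4/3)
2. F is the midpoint of BP ⇒ F = (-2/3, 2/3)
2·[JAE] = 1, 2·[AFE] = 1/3
[JAE]:[AFE] = 1:1/3 = 3

[JAE]:[AFE] = 3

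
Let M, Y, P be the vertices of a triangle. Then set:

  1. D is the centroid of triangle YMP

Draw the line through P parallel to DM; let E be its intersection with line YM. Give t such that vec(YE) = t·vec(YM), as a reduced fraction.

t = 2

Work in coordinates with M = (0, 0), Y = (1, 0), P = (0, 1).
1. D is the centroid of triangle YMP ⇒ D = (1/3, 1/3)
through P parallel to DM: direction (-1/3, -1/3); meets YM at E = (-1, 0)
E = Y + t·(M−Y) with t = 2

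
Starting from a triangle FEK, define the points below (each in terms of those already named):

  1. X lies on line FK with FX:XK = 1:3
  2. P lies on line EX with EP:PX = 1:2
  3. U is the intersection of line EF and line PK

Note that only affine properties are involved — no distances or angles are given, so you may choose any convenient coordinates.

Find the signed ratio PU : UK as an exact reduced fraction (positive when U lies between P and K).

PU:UK = -1/12

Choose coordinates F = (0, 0), E = (1, 0), K = (0, 1).
1. X lies on line FK with FX:XK = 1:3 ⇒ X = (0, 1/4)
2. P lies on line EX with EP:PX = 1:2 ⇒ P = (2/3, 1/12)
3. U is the intersection of line EF and line PK ⇒ U = (8/11, 0)
U = P + t·(K−P) with t = -1/11, so PU:UK = t:(1−t) = -1/11:12/11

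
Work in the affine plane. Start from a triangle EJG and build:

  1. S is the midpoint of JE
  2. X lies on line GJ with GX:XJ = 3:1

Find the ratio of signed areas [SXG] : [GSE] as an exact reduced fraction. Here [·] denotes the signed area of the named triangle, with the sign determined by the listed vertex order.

[SXG]:[GSE] = -3/4

Set E = (0, 0), J = (1, 0), G = (0, 1); any affine frame gives the same invariant.
1. S is the midpoint of JE ⇒ S = (1/2, 0)
2. X lies on line GJ with GX:XJ = 3:1 ⇒ X = (3/4, 1/4)
2·[SXG] = 3/8, 2·[GSE] = -1/2
[SXG]:[GSE] = 3/8:-1/2 = -3/4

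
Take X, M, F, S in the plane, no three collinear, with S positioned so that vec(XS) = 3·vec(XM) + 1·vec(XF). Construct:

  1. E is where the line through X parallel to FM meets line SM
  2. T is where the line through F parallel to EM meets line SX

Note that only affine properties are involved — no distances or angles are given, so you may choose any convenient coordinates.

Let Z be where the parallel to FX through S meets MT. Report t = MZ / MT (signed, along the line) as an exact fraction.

t = -2/7

Work in coordinates with X = (0, 0), M = (1, 0), F = (0, 1), S = (3, 1).
1. E is where the line through X parallel to FM meets line SM ⇒ E = (1/3, -1/3)
2. T is where the line through F parallel to EM meets line SX ⇒ T = (-6, -2)
through S parallel to FX: direction (0, -1); meets MT at Z = (3, 4/7)
Z = M + t·(T−M) with t = -2/7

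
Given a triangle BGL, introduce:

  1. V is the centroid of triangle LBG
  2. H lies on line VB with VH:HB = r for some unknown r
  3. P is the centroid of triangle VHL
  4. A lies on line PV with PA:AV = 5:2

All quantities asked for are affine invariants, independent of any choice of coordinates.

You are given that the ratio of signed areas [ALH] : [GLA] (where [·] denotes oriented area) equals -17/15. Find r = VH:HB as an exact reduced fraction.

Choose coordinates B = (0, 0), G = (1, 0), L = (0, 1).
1. V is the centroid of triangle LBG ⇒ V = (1/3, 1/3)
2. With VH:HB = r, write λ = r/(r+1) so H = V + λ·(B−V); H is affine-linear in λ
3. P is the centroid of triangle VHL ⇒ P is an affine combination of earlier points and hence also affine-linear in λ
4. A lies on line PV with PA:AV = 5:2 ⇒ A is an affine combination of earlier points and hence also affine-linear in λ
Every point depending on H is an affine combination of H and λ-independent points, so each such coordinate is linear in λ; the λ² term in each signed area is a multiple of (B−V)×(B−V) = 0, so 2·[ALH] and 2·[GLA] are each linear in λ. Evaluating at λ=0 and λ=1:
  2·[ALH] = 17/63·λ,   2·[GLA] = 4/63·λ + 19/63
So [ALH]:[GLA] = (17/63·λ) / (4/63·λ + 19/63). Setting this equal to -17/15:
  17/63·λ = -17/15·(4/63·λ + 19/63)  ⇒  λ = -1
Then r = λ/(1−λ) = (-1)/(2) = -1/2. Check: with r = -1/2, H = (2/3, 2/3) and [ALH]:[GLA] = -17/15 as required.

r = -1/2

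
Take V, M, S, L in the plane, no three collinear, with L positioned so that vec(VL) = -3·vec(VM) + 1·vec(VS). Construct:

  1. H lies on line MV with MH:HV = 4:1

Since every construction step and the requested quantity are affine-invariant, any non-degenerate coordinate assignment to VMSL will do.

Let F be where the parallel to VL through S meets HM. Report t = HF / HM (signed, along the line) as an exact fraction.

Set V = (0, 0), M = (1, 0), S = (0, 1), L = (-3, 1); any affine frame gives the same invariant.
1. H lies on line MV with MH:HV = 4:1 ⇒ H = (1/5, 0)
through S parallel to VL: direction (-3, 1); meets HM at F = (3, 0)
F = H + t·(M−H) with t = 7/2

t = 7/2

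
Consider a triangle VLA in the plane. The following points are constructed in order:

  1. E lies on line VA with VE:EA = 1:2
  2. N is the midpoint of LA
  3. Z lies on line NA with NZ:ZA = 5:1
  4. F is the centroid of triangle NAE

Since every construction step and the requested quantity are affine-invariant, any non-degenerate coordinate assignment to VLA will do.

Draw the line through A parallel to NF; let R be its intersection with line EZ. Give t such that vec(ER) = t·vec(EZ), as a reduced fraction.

t = 12/11

Work in coordinates with V = (0, 0), L = (1, 0), A = (0, 1).
1. E lies on line VA with VE:EA = 1:2 ⇒ E = (0, 1/3)
2. N is the midpoint of LA ⇒ N = (1/2, 1/2)
3. Z lies on line NA with NZ:ZA = 5:1 ⇒ Z = (1/12, 11/12)
4. F is the centroid of triangle NAE ⇒ F = (1/6, 11/18)
through A parallel to NF: direction (-1/3, 1/9); meets EZ at R = (1/11, 32/33)
R = E + t·(Z−E) with t = 12/11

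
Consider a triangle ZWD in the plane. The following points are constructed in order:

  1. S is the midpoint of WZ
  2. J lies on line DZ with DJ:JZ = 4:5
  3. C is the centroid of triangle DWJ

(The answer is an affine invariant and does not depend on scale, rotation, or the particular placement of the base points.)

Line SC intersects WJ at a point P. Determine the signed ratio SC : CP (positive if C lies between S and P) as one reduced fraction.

SC:CP = -23/8

Set Z = (0, 0), W = (1, 0), D = (0, 1); any affine frame gives the same invariant.
1. S is the midpoint of WZ ⇒ S = (1/2, 0)
2. J lies on line DZ with DJ:JZ = 4:5 ⇒ J = (0, 5/9)
3. C is the centroid of triangle DWJ ⇒ C = (1/3, 14/27)
line SC meets WJ at P = (9/23, 70/207)
C = S + t·(P−S) with t = 23/15, so SC:CP = 23/15:-8/15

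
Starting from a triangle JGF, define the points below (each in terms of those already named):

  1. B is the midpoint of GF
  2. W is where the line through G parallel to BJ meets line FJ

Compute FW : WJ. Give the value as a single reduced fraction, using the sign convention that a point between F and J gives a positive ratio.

FW:WJ = -2

Work in coordinates with J = (0, 0), G = (1, 0), F = (0, 1).
1. B is the midpoint of GF ⇒ B = (1/2, 1/2)
2. W is where the line through G parallel to BJ meets line FJ ⇒ W = (0, -1)
W = F + t·(J−F) with t = 2, so FW:WJ = t:(1−t) = 2:-1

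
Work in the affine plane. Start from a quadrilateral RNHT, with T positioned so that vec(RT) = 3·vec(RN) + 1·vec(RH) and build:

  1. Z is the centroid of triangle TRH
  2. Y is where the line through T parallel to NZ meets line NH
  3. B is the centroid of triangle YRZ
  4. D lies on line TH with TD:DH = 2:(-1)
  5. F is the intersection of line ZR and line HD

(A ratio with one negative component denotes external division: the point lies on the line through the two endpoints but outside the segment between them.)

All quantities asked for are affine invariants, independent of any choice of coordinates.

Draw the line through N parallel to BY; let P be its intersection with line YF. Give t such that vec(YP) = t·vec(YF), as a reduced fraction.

t = 1/12

Choose coordinates R = (0, 0), N = (1, 0), H = (0, 1), T = (3, 1).
1. Z is the centroid of triangle TRH ⇒ Z = (1, 2/3)
2. Y is where the line through T parallel to NZ meets line NH ⇒ Y = (3, -2)
3. B is the centroid of triangle YRZ ⇒ B = (4/3, -4/9)
4. D lies on line TH with TD:DH = 2:(-1) ⇒ D = (-3, 1)
5. F is the intersection of line ZR and line HD ⇒ F = (3/2, 1)
through N parallel to BY: direction (5/3, -14/9); meets YF at P = (23/8, -7/4)
P = Y + t·(F−Y) with t = 1/12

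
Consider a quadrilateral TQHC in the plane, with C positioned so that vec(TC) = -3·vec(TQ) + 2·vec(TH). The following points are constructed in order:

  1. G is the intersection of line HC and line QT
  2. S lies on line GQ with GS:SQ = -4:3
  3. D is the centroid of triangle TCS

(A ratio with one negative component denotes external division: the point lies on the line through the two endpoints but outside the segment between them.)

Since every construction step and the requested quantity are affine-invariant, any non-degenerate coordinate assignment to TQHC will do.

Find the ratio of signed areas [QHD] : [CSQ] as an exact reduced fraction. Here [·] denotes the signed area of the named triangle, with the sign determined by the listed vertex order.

Choose coordinates T = (0, 0), Q = (1, 0), H = (0, 1), C = (-3, 2).
1. G is the intersection of line HC and line QT ⇒ G = (3, 0)
2. S lies on line GQ with GS:SQ = -4:3 ⇒ S = (-5, 0)
3. D is the centroid of triangle TCS ⇒ D = (-8/3, 2/3)
2·[QHD] = 3, 2·[CSQ] = 12
[QHD]:[CSQ] = 3:12 = 1/4

[QHD]:[CSQ] = 1/4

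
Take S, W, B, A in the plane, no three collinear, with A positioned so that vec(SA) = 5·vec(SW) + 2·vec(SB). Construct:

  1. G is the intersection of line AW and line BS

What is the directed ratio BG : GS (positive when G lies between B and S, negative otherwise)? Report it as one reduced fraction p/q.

Work in coordinates with S = (0, 0), W = (1, 0), B = (0, 1), A = (5, 2).
1. G is the intersection of line AW and line BS ⇒ G = (0, -1/2)
G = B + t·(S−B) with t = 3/2, so BG:GS = t:(1−t) = 3/2:-1/2

BG:GS = -3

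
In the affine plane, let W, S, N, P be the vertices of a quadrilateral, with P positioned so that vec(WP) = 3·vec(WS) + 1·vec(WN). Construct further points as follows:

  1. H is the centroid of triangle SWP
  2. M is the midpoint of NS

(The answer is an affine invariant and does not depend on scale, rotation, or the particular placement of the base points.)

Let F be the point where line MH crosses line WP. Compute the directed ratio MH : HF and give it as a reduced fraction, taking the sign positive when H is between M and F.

Work in coordinates with W = (0, 0), S = (1, 0), N = (0, 1), P = (3, 1).
1. H is the centroid of triangle SWP ⇒ H = (4/3, 1/3)
2. M is the midpoint of NS ⇒ M = (1/2, 1/2)
line MH meets WP at F = (9/8, 3/8)
H = M + t·(F−M) with t = 4/3, so MH:HF = 4/3:-1/3

MH:HF = -4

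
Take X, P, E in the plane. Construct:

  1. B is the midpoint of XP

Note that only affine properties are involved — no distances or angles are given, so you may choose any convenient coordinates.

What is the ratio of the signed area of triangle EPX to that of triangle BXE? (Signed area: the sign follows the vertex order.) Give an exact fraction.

Choose coordinates X = (0, 0), P = (1, 0), E = (0, 1).
1. B is the midpoint of XP ⇒ B = (1/2, 0)
2·[EPX] = -1, 2·[BXE] = -1/2
[EPX]:[BXE] = -1:-1/2 = 2

[EPX]:[BXE] = 2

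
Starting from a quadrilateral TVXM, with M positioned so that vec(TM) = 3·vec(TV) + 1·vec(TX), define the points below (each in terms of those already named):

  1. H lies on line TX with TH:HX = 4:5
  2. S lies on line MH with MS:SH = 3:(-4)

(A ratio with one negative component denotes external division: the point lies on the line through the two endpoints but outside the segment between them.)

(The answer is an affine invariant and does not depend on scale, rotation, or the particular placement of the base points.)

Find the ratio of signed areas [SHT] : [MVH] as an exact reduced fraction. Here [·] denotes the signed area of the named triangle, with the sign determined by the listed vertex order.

[SHT]:[MVH] = -48/17

Assign T = (0, 0), V = (1, 0), X = (0, 1), M = (3, 1) — the answer is frame-independent, so this choice is without loss of generality.
1. H lies on line TX with TH:HX = 4:5 ⇒ H = (0, 4/9)
2. S lies on line MH with MS:SH = 3:(-4) ⇒ S = (12, 8/3)
2·[SHT] = 16/3, 2·[MVH] = -17/9
[SHT]:[MVH] = 16/3:-17/9 = -48/17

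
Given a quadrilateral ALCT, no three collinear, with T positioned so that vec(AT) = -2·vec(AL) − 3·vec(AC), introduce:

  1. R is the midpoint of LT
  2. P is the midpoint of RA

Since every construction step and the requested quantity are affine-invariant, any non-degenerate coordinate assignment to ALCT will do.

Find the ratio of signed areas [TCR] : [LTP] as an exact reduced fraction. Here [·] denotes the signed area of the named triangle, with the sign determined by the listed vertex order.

[TCR]:[LTP] = 2

Set A = (0, 0), L = (1, 0), C = (0, 1), T = (-2, -3); any affine frame gives the same invariant.
1. R is the midpoint of LT ⇒ R = (-1/2, -3/2)
2. P is the midpoint of RA ⇒ P = (-1/4, -3/4)
2·[TCR] = -3, 2·[LTP] = -3/2
[TCR]:[LTP] = -3:-3/2 = 2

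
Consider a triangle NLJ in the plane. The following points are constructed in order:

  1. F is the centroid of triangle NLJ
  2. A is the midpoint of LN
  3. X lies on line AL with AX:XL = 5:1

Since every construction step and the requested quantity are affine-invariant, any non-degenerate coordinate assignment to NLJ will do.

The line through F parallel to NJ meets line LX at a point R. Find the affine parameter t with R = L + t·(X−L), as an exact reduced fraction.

t = 8

Choose coordinates N = (0, 0), L = (1, 0), J = (0, 1).
1. F is the centroid of triangle NLJ ⇒ F = (1/3, 1/3)
2. A is the midpoint of LN ⇒ A = (1/2, 0)
3. X lies on line AL with AX:XL = 5:1 ⇒ X = (11/12, 0)
through F parallel to NJ: direction (0, 1); meets LX at R = (1/3, 0)
R = L + t·(X−L) with t = 8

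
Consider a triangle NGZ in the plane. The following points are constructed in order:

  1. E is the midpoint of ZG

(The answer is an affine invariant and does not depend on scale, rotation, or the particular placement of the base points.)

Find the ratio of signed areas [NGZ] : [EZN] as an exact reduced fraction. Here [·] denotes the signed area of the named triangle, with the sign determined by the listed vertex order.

[NGZ]:[EZN] = 2

Assign N = (0, 0), G = (1, 0), Z = (0, 1) — the answer is frame-independent, so this choice is without loss of generality.
1. E is the midpoint of ZG ⇒ E = (1/2, 1/2)
2·[NGZ] = 1, 2·[EZN] = 1/2
[NGZ]:[EZN] = 1:1/2 = 2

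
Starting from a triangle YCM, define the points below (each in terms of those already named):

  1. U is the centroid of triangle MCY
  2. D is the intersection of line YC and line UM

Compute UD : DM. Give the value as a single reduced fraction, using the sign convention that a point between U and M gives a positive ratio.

Work in coordinates with Y = (0, 0), C = (1, 0), M = (0, 1).
1. U is the centroid of triangle MCY ⇒ U = (1/3, 1/3)
2. D is the intersection of line YC and line UM ⇒ D = (1/2, 0)
D = U + t·(M−U) with t = -1/2, so UD:DM = t:(1−t) = -1/2:3/2

UD:DM = -1/3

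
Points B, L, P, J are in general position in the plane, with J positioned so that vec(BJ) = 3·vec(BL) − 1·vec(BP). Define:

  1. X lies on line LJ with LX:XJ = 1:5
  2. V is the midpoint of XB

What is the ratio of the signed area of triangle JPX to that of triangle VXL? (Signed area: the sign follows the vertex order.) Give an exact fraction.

[JPX]:[VXL] = 10

Set B = (0, 0), L = (1, 0), P = (0, 1), J = (3, -1); any affine frame gives the same invariant.
1. X lies on line LJ with LX:XJ = 1:5 ⇒ X = (4/3, -1/6)
2. V is the midpoint of XB ⇒ V = (2/3, -1/12)
2·[JPX] = 5/6, 2·[VXL] = 1/12
[JPX]:[VXL] = 5/6:1/12 = 10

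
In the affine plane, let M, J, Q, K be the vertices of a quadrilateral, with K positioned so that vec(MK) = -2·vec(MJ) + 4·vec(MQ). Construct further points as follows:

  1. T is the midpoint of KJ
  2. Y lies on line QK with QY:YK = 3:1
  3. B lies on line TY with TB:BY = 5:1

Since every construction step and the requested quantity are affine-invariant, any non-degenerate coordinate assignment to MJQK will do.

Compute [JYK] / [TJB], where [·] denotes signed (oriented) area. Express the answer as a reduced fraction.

Set M = (0, 0), J = (1, 0), Q = (0, 1), K = (-2, 4); any affine frame gives the same invariant.
1. T is the midpoint of KJ ⇒ T = (-1/2, 2)
2. Y lies on line QK with QY:YK = 3:1 ⇒ Y = (-3/2, 13/4)
3. B lies on line TY with TB:BY = 5:1 ⇒ B = (-4/3, 73/24)
2·[JYK] = -1/4, 2·[TJB] = -5/48
[JYK]:[TJB] = -1/4:-5/48 = 12/5

[JYK]:[TJB] = 12/5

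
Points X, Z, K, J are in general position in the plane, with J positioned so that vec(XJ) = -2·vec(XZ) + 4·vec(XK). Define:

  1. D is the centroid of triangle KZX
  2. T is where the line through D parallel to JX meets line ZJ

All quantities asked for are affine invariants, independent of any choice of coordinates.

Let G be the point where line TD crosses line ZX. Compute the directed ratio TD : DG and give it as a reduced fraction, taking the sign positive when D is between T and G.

TD:DG = 5

Assign X = (0, 0), Z = (1, 0), K = (0, 1), J = (-2, 4) — the answer is frame-independent, so this choice is without loss of generality.
1. D is the centroid of triangle KZX ⇒ D = (1/3, 1/3)
2. T is where the line through D parallel to JX meets line ZJ ⇒ T = (-1/2, 2)
line TD meets ZX at G = (1/2, 0)
D = T + t·(G−T) with t = 5/6, so TD:DG = 5/6:1/6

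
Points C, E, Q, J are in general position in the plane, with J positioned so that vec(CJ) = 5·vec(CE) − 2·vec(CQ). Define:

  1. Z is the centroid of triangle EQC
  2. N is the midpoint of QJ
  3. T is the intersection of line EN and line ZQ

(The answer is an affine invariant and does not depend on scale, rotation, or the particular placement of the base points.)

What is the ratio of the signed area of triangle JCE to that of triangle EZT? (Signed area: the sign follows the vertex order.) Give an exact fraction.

[JCE]:[EZT] = -30

Assign C = (0, 0), E = (1, 0), Q = (0, 1), J = (5, -2) — the answer is frame-independent, so this choice is without loss of generality.
1. Z is the centroid of triangle EQC ⇒ Z = (1/3, 1/3)
2. N is the midpoint of QJ ⇒ N = (5/2, -1/2)
3. T is the intersection of line EN and line ZQ ⇒ T = (2/5, 1/5)
2·[JCE] = -2, 2·[EZT] = 1/15
[JCE]:[EZT] = -2:1/15 = -30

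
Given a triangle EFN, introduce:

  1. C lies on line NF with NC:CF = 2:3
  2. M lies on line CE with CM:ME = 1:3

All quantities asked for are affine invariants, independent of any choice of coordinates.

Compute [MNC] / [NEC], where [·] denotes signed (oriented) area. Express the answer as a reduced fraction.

Set E = (0, 0), F = (1, 0), N = (0, 1); any affine frame gives the same invariant.
1. C lies on line NF with NC:CF = 2:3 ⇒ C = (2/5, 3/5)
2. M lies on line CE with CM:ME = 1:3 ⇒ M = (3/10, 9/20)
2·[MNC] = -1/10, 2·[NEC] = 2/5
[MNC]:[NEC] = -1/10:2/5 = -1/4

[MNC]:[NEC] = -1/4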